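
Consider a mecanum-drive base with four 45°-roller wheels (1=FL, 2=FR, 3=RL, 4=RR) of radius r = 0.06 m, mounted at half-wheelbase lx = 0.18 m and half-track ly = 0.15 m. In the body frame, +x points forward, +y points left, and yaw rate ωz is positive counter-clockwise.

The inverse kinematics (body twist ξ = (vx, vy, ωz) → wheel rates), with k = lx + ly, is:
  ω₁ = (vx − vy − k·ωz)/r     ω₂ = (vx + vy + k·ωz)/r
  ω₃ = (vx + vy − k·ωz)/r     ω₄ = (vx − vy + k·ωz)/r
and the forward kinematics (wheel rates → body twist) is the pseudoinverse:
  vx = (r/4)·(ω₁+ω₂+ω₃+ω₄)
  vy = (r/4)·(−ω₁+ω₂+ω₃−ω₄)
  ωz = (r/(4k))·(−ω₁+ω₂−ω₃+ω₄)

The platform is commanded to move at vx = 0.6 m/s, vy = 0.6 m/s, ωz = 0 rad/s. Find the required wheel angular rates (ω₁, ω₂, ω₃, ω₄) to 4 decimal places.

(0.0000, 20.0000, 20.0000, 0.0000)

k = lx + ly = 0.18 + 0.15 = 0.3300;  k·ωz = 0.3300·0 = 0.0000
ω₁ (FL) = (vx − vy − k·ωz)/r = 0.0000/0.06 = 0.0000
ω₂ (FR) = (vx + vy + k·ωz)/r = 1.2000/0.06 = 20.0000
ω₃ (RL) = (vx + vy − k·ωz)/r = 1.2000/0.06 = 20.0000
ω₄ (RR) = (vx − vy + k·ωz)/r = 0.0000/0.06 = 0.0000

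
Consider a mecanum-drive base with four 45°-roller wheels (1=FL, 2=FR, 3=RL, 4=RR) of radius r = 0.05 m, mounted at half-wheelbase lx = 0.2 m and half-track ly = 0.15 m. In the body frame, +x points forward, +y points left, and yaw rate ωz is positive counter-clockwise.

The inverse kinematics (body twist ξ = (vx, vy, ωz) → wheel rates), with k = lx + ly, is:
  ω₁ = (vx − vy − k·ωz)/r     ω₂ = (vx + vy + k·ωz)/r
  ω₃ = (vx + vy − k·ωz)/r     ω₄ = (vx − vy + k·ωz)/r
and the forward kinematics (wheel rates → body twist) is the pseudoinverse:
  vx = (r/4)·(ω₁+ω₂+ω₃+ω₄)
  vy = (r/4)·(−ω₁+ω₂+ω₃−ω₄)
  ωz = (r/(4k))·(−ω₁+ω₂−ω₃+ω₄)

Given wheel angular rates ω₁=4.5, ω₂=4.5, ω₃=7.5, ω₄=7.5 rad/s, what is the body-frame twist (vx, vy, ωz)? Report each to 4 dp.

k = lx + ly = 0.2 + 0.15 = 0.3500
ω₁+ω₂+ω₃+ω₄ = 24.0000  →  vx = (0.05/4)·24.0000 = 0.3000
−ω₁+ω₂+ω₃−ω₄ = 0.0000  →  vy = (0.05/4)·0.0000 = 0.0000
−ω₁+ω₂−ω₃+ω₄ = 0.0000  →  ωz = (0.05/1.4000)·0.0000 = 0.0000

(0.3000, 0.0000, 0.0000)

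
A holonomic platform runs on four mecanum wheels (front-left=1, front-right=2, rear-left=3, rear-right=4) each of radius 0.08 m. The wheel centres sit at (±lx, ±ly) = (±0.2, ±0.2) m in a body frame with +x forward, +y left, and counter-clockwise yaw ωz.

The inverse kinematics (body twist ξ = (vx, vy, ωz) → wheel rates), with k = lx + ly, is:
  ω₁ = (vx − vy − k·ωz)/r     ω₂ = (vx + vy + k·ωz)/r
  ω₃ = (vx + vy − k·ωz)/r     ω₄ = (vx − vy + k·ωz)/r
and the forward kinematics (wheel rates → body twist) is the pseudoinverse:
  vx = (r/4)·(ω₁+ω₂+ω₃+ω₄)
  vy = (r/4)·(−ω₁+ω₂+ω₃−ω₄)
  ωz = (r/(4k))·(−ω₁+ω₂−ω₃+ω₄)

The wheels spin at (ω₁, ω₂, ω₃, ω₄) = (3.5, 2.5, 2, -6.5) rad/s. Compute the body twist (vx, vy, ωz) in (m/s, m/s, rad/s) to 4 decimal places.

(0.0300, 0.1500, -0.4750)

k = lx + ly = 0.2 + 0.2 = 0.4000
ω₁+ω₂+ω₃+ω₄ = 1.5000  →  vx = (0.08/4)·1.5000 = 0.0300
−ω₁+ω₂+ω₃−ω₄ = 7.5000  →  vy = (0.08/4)·7.5000 = 0.1500
−ω₁+ω₂−ω₃+ω₄ = -9.5000  →  ωz = (0.08/1.6000)·-9.5000 = -0.4750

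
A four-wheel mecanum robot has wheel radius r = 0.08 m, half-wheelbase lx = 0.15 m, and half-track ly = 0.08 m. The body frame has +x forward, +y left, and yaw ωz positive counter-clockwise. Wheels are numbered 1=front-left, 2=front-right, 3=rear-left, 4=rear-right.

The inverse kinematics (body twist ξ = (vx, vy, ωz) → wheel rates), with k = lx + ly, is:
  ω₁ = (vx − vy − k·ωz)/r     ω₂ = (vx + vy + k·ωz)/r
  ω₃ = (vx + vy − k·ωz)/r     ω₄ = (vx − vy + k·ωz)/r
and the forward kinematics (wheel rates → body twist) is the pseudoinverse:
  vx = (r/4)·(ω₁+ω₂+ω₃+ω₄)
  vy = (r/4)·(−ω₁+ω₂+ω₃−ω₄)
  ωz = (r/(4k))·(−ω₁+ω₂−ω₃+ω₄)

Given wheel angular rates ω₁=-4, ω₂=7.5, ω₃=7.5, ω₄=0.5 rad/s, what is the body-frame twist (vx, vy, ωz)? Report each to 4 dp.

k = lx + ly = 0.15 + 0.08 = 0.2300
ω₁+ω₂+ω₃+ω₄ = 11.5000  →  vx = (0.08/4)·11.5000 = 0.2300
−ω₁+ω₂+ω₃−ω₄ = 18.5000  →  vy = (0.08/4)·18.5000 = 0.3700
−ω₁+ω₂−ω₃+ω₄ = 4.5000  →  ωz = (0.08/0.9200)·4.5000 = 0.3913

(0.2300, 0.3700, 0.3913)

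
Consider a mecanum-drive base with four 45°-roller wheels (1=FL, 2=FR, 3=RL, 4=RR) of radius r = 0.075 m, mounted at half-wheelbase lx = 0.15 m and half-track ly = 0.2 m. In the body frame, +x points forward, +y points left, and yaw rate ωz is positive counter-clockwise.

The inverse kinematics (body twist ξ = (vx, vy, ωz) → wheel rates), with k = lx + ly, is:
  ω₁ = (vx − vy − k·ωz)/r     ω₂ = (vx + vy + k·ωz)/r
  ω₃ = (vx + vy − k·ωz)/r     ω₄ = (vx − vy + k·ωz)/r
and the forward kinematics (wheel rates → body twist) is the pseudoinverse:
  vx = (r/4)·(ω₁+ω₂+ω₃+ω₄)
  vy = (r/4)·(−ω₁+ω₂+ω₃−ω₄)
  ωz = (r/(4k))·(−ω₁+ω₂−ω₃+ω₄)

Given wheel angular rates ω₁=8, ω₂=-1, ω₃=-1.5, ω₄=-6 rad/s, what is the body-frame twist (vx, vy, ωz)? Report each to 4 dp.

k = lx + ly = 0.15 + 0.2 = 0.3500
ω₁+ω₂+ω₃+ω₄ = -0.5000  →  vx = (0.075/4)·-0.5000 = -0.0094
−ω₁+ω₂+ω₃−ω₄ = -4.5000  →  vy = (0.075/4)·-4.5000 = -0.0844
−ω₁+ω₂−ω₃+ω₄ = -13.5000  →  ωz = (0.075/1.4000)·-13.5000 = -0.7232

(-0.0094, -0.0844, -0.7232)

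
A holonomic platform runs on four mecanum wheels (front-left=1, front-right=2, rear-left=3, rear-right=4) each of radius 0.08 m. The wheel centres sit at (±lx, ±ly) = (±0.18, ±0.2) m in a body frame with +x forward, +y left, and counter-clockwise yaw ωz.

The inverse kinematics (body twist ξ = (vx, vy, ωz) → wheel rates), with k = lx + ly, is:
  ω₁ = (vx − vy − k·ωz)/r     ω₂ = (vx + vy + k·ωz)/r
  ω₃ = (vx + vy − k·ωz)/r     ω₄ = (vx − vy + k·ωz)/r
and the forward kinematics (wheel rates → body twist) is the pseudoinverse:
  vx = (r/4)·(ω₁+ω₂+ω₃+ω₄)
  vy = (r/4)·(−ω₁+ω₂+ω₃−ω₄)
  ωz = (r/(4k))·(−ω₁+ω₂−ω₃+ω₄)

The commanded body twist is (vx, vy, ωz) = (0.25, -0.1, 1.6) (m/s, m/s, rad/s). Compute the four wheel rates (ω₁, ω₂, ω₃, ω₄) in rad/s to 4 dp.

(-3.2250, 9.4750, -5.7250, 11.9750)

k = lx + ly = 0.18 + 0.2 = 0.3800;  k·ωz = 0.3800·1.6 = 0.6080
ω₁ (FL) = (vx − vy − k·ωz)/r = -0.2580/0.08 = -3.2250
ω₂ (FR) = (vx + vy + k·ωz)/r = 0.7580/0.08 = 9.4750
ω₃ (RL) = (vx + vy − k·ωz)/r = -0.4580/0.08 = -5.7250
ω₄ (RR) = (vx − vy + k·ωz)/r = 0.9580/0.08 = 11.9750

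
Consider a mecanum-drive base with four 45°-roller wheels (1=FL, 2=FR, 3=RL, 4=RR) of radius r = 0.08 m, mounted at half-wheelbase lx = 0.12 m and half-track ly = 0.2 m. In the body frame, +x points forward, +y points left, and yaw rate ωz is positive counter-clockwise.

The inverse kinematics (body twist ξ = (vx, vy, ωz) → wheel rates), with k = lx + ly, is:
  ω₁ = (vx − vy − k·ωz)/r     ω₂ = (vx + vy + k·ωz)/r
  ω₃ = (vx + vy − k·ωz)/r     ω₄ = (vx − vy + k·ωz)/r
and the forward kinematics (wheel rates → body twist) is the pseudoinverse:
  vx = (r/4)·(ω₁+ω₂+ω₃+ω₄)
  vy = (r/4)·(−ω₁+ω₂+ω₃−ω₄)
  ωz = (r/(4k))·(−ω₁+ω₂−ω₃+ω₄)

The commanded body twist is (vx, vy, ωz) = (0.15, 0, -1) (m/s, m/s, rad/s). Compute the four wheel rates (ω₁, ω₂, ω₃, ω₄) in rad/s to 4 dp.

k = lx + ly = 0.12 + 0.2 = 0.3200;  k·ωz = 0.3200·-1 = -0.3200
ω₁ (FL) = (vx − vy − k·ωz)/r = 0.4700/0.08 = 5.8750
ω₂ (FR) = (vx + vy + k·ωz)/r = -0.1700/0.08 = -2.1250
ω₃ (RL) = (vx + vy − k·ωz)/r = 0.4700/0.08 = 5.8750
ω₄ (RR) = (vx − vy + k·ωz)/r = -0.1700/0.08 = -2.1250

(5.8750, -2.1250, 5.8750, -2.1250)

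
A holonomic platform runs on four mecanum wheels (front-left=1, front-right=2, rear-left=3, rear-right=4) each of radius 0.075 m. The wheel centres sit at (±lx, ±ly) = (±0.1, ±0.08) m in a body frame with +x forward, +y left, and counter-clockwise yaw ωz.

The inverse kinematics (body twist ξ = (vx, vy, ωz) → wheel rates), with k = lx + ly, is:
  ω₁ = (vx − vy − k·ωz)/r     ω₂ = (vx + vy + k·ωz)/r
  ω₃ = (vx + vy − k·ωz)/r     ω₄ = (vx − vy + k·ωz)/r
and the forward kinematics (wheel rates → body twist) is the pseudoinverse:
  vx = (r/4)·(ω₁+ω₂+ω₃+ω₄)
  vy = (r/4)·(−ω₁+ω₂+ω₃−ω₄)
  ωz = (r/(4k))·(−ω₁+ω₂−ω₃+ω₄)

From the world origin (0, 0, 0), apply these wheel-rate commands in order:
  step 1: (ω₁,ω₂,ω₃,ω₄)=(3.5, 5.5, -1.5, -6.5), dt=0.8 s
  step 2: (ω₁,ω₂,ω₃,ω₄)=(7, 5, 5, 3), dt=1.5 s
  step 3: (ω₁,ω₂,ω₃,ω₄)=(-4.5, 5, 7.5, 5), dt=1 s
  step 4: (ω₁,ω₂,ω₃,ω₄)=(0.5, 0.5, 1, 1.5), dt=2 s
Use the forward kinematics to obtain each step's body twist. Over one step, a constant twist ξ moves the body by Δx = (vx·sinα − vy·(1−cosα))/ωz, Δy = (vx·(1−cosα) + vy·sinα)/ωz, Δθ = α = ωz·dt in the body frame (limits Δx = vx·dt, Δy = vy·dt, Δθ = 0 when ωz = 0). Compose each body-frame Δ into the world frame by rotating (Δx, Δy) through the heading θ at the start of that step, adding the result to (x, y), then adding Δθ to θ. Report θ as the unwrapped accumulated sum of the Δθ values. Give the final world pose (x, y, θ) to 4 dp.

(0.9404, -0.1485, -0.0417)

step 1: ξ=(vx,vy,ωz)=(0.0188, 0.1312, -0.3125), dt=0.8 → body Δ=(0.0279, 0.1020, -0.2500) → world pose (0.0279, 0.1020, -0.2500)
step 2: ξ=(vx,vy,ωz)=(0.3750, 0.0000, -0.4167), dt=1.5 → body Δ=(0.5266, -0.1701, -0.6250) → world pose (0.4960, -0.1931, -0.8750)
step 3: ξ=(vx,vy,ωz)=(0.2438, 0.2250, 0.7292), dt=1.0 → body Δ=(0.1443, 0.2906, 0.7292) → world pose (0.8115, -0.1175, -0.1458)
step 4: ξ=(vx,vy,ωz)=(0.0656, -0.0094, 0.0521), dt=2.0 → body Δ=(0.1320, -0.0119, 0.1042) → world pose (0.9404, -0.1485, -0.0417)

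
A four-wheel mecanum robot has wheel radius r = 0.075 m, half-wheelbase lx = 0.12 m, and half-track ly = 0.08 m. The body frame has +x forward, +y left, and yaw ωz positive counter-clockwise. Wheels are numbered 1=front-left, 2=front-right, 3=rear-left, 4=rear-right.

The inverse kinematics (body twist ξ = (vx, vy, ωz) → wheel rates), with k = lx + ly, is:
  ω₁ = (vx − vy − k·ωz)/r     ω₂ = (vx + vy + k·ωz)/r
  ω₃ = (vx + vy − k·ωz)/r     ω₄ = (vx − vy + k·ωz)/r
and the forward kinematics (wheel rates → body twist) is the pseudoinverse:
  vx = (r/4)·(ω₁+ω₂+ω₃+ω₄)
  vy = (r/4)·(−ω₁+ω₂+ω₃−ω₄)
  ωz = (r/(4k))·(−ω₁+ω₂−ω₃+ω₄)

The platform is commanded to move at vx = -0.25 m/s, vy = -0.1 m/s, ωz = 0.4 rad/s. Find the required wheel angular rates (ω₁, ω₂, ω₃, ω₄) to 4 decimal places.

(-3.0667, -3.6000, -5.7333, -0.9333)

k = lx + ly = 0.12 + 0.08 = 0.2000;  k·ωz = 0.2000·0.4 = 0.0800
ω₁ (FL) = (vx − vy − k·ωz)/r = -0.2300/0.075 = -3.0667
ω₂ (FR) = (vx + vy + k·ωz)/r = -0.2700/0.075 = -3.6000
ω₃ (RL) = (vx + vy − k·ωz)/r = -0.4300/0.075 = -5.7333
ω₄ (RR) = (vx − vy + k·ωz)/r = -0.0700/0.075 = -0.9333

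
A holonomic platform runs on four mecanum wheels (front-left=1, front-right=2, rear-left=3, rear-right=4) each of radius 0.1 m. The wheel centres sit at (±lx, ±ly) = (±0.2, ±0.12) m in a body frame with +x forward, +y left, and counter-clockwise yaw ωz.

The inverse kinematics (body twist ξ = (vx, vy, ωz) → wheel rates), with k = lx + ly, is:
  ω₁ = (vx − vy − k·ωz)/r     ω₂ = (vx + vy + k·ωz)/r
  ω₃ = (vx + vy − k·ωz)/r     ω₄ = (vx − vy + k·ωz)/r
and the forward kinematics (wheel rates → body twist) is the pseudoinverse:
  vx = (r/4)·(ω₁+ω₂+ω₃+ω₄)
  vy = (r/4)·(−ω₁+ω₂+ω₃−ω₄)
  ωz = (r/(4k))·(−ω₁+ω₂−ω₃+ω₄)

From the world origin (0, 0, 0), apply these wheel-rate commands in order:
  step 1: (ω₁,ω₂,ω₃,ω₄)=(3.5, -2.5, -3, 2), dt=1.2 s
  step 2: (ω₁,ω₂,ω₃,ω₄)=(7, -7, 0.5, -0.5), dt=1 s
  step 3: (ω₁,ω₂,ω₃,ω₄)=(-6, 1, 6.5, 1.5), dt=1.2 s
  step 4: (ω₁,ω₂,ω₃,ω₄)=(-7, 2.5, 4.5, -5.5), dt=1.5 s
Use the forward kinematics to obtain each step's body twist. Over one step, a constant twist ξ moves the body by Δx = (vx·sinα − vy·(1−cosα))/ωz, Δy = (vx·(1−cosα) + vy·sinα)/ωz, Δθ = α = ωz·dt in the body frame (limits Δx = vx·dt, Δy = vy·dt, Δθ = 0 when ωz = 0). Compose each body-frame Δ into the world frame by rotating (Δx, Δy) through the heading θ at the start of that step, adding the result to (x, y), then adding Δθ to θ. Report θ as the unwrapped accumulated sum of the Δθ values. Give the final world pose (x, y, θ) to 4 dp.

step 1: ξ=(vx,vy,ωz)=(0.0000, -0.2750, -0.0781), dt=1.2 → body Δ=(-0.0155, -0.3295, -0.0938) → world pose (-0.0155, -0.3295, -0.0938)
step 2: ξ=(vx,vy,ωz)=(0.0000, -0.3250, -1.1719), dt=1.0 → body Δ=(-0.1696, -0.2556, -1.1719) → world pose (-0.2082, -0.5681, -1.2656)
step 3: ξ=(vx,vy,ωz)=(0.0750, 0.3000, 0.1562), dt=1.2 → body Δ=(0.0558, 0.3663, 0.1875) → world pose (0.1579, -0.5113, -1.0781)
step 4: ξ=(vx,vy,ωz)=(-0.1375, 0.4875, -0.0391), dt=1.5 → body Δ=(-0.1847, 0.7369, -0.0586) → world pose (0.7198, 0.0000, -1.1367)

(0.7198, 0.0000, -1.1367)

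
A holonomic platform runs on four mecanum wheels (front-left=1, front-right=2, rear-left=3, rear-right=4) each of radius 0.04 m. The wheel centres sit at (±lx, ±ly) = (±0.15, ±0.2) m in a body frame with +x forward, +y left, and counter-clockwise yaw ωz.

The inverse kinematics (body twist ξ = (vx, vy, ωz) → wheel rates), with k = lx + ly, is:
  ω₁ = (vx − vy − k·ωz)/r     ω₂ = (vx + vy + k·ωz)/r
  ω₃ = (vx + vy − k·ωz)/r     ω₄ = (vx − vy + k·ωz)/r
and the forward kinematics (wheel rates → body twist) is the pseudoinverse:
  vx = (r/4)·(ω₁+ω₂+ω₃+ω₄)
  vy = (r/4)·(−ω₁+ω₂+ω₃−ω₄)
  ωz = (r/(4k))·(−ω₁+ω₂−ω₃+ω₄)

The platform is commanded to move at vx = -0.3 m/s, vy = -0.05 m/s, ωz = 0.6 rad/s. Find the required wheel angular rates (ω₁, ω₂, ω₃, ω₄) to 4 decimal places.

k = lx + ly = 0.15 + 0.2 = 0.3500;  k·ωz = 0.3500·0.6 = 0.2100
ω₁ (FL) = (vx − vy − k·ωz)/r = -0.4600/0.04 = -11.5000
ω₂ (FR) = (vx + vy + k·ωz)/r = -0.1400/0.04 = -3.5000
ω₃ (RL) = (vx + vy − k·ωz)/r = -0.5600/0.04 = -14.0000
ω₄ (RR) = (vx − vy + k·ωz)/r = -0.0400/0.04 = -1.0000

(-11.5000, -3.5000, -14.0000, -1.0000)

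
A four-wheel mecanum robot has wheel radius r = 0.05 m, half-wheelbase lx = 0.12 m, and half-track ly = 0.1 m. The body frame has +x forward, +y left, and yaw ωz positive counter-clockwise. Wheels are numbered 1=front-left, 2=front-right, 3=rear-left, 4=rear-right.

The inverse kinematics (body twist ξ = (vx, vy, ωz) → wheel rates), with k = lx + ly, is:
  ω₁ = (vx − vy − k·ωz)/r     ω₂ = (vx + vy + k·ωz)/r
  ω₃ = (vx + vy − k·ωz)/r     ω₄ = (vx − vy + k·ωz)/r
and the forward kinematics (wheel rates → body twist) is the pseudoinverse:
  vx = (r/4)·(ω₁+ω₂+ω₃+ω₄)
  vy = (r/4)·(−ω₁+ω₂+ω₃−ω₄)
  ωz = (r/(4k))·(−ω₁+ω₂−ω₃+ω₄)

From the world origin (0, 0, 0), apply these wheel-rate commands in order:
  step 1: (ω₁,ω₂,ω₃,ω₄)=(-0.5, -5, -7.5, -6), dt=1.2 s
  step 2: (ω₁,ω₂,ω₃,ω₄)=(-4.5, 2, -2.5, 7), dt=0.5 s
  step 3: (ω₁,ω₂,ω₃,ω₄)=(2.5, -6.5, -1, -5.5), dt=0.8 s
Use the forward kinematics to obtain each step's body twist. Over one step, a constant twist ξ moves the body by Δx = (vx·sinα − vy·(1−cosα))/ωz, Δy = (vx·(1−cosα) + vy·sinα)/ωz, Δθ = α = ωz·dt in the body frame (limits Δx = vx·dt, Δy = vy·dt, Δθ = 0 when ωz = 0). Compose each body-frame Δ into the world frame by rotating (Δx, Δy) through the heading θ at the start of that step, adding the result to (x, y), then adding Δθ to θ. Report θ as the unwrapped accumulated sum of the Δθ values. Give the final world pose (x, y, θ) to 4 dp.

(-0.3851, -0.1170, -0.3636)

step 1: ξ=(vx,vy,ωz)=(-0.2375, -0.0750, -0.1705), dt=1.2 → body Δ=(-0.2922, -0.0603, -0.2045) → world pose (-0.2922, -0.0603, -0.2045)
step 2: ξ=(vx,vy,ωz)=(0.0250, -0.0375, 0.9091), dt=0.5 → body Δ=(0.0163, -0.0153, 0.4545) → world pose (-0.2794, -0.0786, 0.2500)
step 3: ξ=(vx,vy,ωz)=(-0.1313, -0.0562, -0.7670), dt=0.8 → body Δ=(-0.1119, -0.0110, -0.6136) → world pose (-0.3851, -0.1170, -0.3636)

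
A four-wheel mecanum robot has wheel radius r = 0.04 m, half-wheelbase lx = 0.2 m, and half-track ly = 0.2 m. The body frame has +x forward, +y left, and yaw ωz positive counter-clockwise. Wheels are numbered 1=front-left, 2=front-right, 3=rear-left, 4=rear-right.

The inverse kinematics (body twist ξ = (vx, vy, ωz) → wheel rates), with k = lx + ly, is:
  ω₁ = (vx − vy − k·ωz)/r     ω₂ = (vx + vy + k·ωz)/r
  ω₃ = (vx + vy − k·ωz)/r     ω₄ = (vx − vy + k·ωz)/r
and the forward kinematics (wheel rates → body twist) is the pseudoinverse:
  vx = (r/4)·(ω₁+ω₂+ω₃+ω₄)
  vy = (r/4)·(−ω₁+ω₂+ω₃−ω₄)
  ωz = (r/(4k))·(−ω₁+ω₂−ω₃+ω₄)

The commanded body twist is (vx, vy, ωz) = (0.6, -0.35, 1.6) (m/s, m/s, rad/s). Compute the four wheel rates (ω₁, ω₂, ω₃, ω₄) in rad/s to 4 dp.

(7.7500, 22.2500, -9.7500, 39.7500)

k = lx + ly = 0.2 + 0.2 = 0.4000;  k·ωz = 0.4000·1.6 = 0.6400
ω₁ (FL) = (vx − vy − k·ωz)/r = 0.3100/0.04 = 7.7500
ω₂ (FR) = (vx + vy + k·ωz)/r = 0.8900/0.04 = 22.2500
ω₃ (RL) = (vx + vy − k·ωz)/r = -0.3900/0.04 = -9.7500
ω₄ (RR) = (vx − vy + k·ωz)/r = 1.5900/0.04 = 39.7500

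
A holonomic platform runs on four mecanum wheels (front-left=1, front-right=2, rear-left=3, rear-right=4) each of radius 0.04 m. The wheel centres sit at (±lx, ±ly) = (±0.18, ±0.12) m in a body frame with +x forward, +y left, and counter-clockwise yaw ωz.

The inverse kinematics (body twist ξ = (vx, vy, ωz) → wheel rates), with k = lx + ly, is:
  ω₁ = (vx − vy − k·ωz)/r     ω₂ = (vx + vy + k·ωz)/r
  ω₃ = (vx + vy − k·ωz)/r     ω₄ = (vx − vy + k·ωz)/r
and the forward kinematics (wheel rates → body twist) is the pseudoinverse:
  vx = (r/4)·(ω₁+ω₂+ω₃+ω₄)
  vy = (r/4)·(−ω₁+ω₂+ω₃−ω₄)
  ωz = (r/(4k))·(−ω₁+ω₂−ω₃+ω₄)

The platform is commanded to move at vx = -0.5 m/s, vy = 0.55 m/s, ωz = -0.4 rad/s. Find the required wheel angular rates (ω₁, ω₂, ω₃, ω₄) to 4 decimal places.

k = lx + ly = 0.18 + 0.12 = 0.3000;  k·ωz = 0.3000·-0.4 = -0.1200
ω₁ (FL) = (vx − vy − k·ωz)/r = -0.9300/0.04 = -23.2500
ω₂ (FR) = (vx + vy + k·ωz)/r = -0.0700/0.04 = -1.7500
ω₃ (RL) = (vx + vy − k·ωz)/r = 0.1700/0.04 = 4.2500
ω₄ (RR) = (vx − vy + k·ωz)/r = -1.1700/0.04 = -29.2500

(-23.2500, -1.7500, 4.2500, -29.2500)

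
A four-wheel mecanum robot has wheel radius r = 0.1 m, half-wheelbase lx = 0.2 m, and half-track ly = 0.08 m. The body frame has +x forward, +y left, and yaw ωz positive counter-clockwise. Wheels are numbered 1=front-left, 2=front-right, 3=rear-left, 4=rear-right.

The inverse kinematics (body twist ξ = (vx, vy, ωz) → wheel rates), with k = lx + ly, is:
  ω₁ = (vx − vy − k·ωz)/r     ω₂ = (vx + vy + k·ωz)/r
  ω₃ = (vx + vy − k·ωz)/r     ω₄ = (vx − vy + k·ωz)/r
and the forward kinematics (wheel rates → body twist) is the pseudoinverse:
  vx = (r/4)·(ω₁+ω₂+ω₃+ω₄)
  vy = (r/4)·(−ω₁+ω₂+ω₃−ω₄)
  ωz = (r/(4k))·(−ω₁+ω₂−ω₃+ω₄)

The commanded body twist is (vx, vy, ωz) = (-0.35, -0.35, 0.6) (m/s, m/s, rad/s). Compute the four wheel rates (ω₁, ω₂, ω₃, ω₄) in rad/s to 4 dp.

k = lx + ly = 0.2 + 0.08 = 0.2800;  k·ωz = 0.2800·0.6 = 0.1680
ω₁ (FL) = (vx − vy − k·ωz)/r = -0.1680/0.1 = -1.6800
ω₂ (FR) = (vx + vy + k·ωz)/r = -0.5320/0.1 = -5.3200
ω₃ (RL) = (vx + vy − k·ωz)/r = -0.8680/0.1 = -8.6800
ω₄ (RR) = (vx − vy + k·ωz)/r = 0.1680/0.1 = 1.6800

(-1.6800, -5.3200, -8.6800, 1.6800)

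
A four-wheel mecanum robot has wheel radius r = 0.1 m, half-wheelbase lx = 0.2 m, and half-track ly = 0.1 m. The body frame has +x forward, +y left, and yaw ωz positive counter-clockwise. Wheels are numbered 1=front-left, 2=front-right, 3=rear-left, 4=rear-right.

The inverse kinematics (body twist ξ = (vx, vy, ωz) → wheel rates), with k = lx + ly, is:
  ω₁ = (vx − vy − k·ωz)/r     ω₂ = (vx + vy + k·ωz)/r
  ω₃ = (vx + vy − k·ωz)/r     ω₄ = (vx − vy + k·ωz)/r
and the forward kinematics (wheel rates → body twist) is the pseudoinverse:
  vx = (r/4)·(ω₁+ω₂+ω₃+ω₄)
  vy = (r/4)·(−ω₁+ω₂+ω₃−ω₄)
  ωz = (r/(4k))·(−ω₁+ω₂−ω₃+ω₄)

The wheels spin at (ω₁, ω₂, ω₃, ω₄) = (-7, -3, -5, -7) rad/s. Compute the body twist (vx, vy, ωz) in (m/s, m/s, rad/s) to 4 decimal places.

(-0.5500, 0.1500, 0.1667)

k = lx + ly = 0.2 + 0.1 = 0.3000
ω₁+ω₂+ω₃+ω₄ = -22.0000  →  vx = (0.1/4)·-22.0000 = -0.5500
−ω₁+ω₂+ω₃−ω₄ = 6.0000  →  vy = (0.1/4)·6.0000 = 0.1500
−ω₁+ω₂−ω₃+ω₄ = 2.0000  →  ωz = (0.1/1.2000)·2.0000 = 0.1667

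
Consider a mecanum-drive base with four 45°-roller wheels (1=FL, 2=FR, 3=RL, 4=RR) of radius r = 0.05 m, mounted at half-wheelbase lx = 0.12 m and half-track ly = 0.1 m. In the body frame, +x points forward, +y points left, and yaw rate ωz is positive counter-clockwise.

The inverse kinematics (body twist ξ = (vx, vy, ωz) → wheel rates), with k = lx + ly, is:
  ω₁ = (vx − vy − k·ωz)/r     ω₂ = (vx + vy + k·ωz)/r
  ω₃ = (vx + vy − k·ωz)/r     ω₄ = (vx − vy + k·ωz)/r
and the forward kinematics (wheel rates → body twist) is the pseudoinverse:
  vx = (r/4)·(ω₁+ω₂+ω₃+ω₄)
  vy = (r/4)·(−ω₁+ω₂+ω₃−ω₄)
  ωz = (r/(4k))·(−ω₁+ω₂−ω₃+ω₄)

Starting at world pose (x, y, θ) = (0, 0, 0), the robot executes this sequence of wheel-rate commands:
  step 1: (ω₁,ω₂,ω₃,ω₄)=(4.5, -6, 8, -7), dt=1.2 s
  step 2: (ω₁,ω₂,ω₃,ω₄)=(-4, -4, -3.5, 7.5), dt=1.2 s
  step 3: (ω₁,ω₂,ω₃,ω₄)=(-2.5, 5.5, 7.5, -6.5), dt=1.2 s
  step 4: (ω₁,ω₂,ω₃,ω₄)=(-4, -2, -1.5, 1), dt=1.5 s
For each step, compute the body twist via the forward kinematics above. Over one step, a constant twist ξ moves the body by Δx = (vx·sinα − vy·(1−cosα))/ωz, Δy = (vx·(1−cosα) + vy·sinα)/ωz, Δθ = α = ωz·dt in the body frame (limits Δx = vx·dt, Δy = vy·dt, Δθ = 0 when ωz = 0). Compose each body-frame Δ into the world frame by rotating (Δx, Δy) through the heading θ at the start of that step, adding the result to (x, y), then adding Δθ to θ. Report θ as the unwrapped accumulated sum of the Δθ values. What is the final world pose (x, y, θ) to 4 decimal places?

step 1: ξ=(vx,vy,ωz)=(-0.0063, 0.0563, -1.4489), dt=1.2 → body Δ=(0.0411, 0.0433, -1.7386) → world pose (0.0411, 0.0433, -1.7386)
step 2: ξ=(vx,vy,ωz)=(-0.0500, -0.1375, 0.6250), dt=1.2 → body Δ=(0.0045, -0.1714, 0.7500) → world pose (-0.1287, 0.0675, -0.9886)
step 3: ξ=(vx,vy,ωz)=(0.0500, 0.2750, -0.3409), dt=1.2 → body Δ=(0.1249, 0.3088, -0.4091) → world pose (0.1979, 0.1330, -1.3977)
step 4: ξ=(vx,vy,ωz)=(-0.0813, -0.0063, 0.2557), dt=1.5 → body Δ=(-0.1171, -0.0322, 0.3835) → world pose (0.1460, 0.2428, -1.0142)

(0.1460, 0.2428, -1.0142)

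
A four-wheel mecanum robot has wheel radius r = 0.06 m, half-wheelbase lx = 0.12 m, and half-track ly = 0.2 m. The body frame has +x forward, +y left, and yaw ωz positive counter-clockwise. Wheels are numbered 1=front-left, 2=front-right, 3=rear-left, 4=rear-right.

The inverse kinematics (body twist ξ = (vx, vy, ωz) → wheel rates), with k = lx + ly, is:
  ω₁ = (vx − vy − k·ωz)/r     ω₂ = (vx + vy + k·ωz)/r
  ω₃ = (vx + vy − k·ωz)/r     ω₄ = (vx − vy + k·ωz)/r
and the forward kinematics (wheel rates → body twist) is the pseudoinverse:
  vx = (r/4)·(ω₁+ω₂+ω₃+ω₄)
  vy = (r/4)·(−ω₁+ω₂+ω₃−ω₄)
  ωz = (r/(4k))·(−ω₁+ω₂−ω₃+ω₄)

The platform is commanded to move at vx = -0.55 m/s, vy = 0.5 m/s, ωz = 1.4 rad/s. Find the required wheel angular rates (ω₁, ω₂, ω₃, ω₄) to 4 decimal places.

k = lx + ly = 0.12 + 0.2 = 0.3200;  k·ωz = 0.3200·1.4 = 0.4480
ω₁ (FL) = (vx − vy − k·ωz)/r = -1.4980/0.06 = -24.9667
ω₂ (FR) = (vx + vy + k·ωz)/r = 0.3980/0.06 = 6.6333
ω₃ (RL) = (vx + vy − k·ωz)/r = -0.4980/0.06 = -8.3000
ω₄ (RR) = (vx − vy + k·ωz)/r = -0.6020/0.06 = -10.0333

(-24.9667, 6.6333, -8.3000, -10.0333)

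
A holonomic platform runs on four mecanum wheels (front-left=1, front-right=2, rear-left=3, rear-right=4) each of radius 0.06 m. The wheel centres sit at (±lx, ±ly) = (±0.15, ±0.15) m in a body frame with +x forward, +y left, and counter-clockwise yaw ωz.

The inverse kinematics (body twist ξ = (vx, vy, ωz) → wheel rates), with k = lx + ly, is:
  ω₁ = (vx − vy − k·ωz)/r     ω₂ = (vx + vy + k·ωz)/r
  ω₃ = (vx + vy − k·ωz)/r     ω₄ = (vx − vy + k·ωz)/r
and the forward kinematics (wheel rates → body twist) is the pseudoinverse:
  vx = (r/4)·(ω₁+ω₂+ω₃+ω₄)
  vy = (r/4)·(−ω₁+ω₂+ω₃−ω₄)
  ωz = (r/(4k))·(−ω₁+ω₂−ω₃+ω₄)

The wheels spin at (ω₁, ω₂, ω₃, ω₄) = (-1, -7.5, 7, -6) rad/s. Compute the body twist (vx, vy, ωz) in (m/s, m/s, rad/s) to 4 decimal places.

(-0.1125, 0.0975, -0.9750)

k = lx + ly = 0.15 + 0.15 = 0.3000
ω₁+ω₂+ω₃+ω₄ = -7.5000  →  vx = (0.06/4)·-7.5000 = -0.1125
−ω₁+ω₂+ω₃−ω₄ = 6.5000  →  vy = (0.06/4)·6.5000 = 0.0975
−ω₁+ω₂−ω₃+ω₄ = -19.5000  →  ωz = (0.06/1.2000)·-19.5000 = -0.9750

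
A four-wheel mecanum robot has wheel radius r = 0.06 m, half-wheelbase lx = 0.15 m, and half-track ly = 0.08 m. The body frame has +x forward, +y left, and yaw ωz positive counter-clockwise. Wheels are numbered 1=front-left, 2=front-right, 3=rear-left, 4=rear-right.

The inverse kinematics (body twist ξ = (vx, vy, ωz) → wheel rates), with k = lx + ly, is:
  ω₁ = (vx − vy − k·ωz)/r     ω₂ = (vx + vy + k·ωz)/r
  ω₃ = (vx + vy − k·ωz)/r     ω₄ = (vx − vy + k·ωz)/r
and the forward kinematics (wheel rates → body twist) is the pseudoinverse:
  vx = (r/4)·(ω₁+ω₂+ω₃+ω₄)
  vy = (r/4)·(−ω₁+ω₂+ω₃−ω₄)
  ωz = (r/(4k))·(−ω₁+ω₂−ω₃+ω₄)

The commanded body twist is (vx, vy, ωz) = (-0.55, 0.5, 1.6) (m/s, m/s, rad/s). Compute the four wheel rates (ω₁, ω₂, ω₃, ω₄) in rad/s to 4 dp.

(-23.6333, 5.3000, -6.9667, -11.3667)

k = lx + ly = 0.15 + 0.08 = 0.2300;  k·ωz = 0.2300·1.6 = 0.3680
ω₁ (FL) = (vx − vy − k·ωz)/r = -1.4180/0.06 = -23.6333
ω₂ (FR) = (vx + vy + k·ωz)/r = 0.3180/0.06 = 5.3000
ω₃ (RL) = (vx + vy − k·ωz)/r = -0.4180/0.06 = -6.9667
ω₄ (RR) = (vx − vy + k·ωz)/r = -0.6820/0.06 = -11.3667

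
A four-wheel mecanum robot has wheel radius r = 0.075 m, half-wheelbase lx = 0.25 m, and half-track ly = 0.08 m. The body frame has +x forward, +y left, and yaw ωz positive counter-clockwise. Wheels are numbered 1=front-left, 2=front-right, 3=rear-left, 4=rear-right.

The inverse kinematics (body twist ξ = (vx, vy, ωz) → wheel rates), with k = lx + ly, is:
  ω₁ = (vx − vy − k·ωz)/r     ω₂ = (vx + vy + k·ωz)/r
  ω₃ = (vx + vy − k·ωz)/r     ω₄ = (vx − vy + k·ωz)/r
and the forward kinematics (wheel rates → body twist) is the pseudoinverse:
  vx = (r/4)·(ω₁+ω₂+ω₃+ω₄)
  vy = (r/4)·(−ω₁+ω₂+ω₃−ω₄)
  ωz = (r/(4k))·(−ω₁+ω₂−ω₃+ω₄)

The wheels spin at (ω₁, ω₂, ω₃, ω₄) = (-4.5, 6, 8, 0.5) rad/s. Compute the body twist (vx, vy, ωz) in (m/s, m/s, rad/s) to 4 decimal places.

k = lx + ly = 0.25 + 0.08 = 0.3300
ω₁+ω₂+ω₃+ω₄ = 10.0000  →  vx = (0.075/4)·10.0000 = 0.1875
−ω₁+ω₂+ω₃−ω₄ = 18.0000  →  vy = (0.075/4)·18.0000 = 0.3375
−ω₁+ω₂−ω₃+ω₄ = 3.0000  →  ωz = (0.075/1.3200)·3.0000 = 0.1705

(0.1875, 0.3375, 0.1705)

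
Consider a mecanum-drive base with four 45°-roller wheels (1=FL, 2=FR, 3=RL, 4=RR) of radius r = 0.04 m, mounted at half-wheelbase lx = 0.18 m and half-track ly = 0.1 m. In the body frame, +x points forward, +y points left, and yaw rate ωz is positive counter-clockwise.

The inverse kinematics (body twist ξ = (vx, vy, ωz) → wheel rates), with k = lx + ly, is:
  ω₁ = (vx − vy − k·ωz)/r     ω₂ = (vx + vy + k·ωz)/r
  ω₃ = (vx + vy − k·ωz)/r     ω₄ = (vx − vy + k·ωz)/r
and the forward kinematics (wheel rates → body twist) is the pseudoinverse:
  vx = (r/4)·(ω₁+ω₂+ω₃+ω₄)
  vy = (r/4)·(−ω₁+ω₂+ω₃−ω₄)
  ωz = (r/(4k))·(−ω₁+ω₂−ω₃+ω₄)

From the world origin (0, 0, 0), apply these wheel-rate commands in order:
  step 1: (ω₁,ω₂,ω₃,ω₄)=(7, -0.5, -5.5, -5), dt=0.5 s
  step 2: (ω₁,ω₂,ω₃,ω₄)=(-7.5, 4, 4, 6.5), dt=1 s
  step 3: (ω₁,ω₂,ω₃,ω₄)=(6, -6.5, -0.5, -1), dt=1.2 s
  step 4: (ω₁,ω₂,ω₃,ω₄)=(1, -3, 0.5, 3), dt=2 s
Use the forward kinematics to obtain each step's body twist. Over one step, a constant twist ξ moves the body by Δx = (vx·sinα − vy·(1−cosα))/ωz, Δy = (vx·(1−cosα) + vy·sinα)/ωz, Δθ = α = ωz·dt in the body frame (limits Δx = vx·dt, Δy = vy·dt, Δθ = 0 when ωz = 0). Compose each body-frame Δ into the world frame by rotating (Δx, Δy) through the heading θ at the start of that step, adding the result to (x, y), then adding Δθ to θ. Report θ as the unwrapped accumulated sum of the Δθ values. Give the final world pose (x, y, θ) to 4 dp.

(0.0241, -0.2188, -0.2893)

step 1: ξ=(vx,vy,ωz)=(-0.0400, -0.0800, -0.2500), dt=0.5 → body Δ=(-0.0224, -0.0386, -0.1250) → world pose (-0.0224, -0.0386, -0.1250)
step 2: ξ=(vx,vy,ωz)=(0.0700, 0.0900, 0.5000), dt=1.0 → body Δ=(0.0451, 0.1034, 0.5000) → world pose (0.0352, 0.0584, 0.3750)
step 3: ξ=(vx,vy,ωz)=(-0.0200, -0.1200, -0.4643), dt=1.2 → body Δ=(-0.0619, -0.1302, -0.5571) → world pose (0.0253, -0.0854, -0.1821)
step 4: ξ=(vx,vy,ωz)=(0.0150, -0.0650, -0.0536), dt=2.0 → body Δ=(0.0230, -0.1314, -0.1071) → world pose (0.0241, -0.2188, -0.2893)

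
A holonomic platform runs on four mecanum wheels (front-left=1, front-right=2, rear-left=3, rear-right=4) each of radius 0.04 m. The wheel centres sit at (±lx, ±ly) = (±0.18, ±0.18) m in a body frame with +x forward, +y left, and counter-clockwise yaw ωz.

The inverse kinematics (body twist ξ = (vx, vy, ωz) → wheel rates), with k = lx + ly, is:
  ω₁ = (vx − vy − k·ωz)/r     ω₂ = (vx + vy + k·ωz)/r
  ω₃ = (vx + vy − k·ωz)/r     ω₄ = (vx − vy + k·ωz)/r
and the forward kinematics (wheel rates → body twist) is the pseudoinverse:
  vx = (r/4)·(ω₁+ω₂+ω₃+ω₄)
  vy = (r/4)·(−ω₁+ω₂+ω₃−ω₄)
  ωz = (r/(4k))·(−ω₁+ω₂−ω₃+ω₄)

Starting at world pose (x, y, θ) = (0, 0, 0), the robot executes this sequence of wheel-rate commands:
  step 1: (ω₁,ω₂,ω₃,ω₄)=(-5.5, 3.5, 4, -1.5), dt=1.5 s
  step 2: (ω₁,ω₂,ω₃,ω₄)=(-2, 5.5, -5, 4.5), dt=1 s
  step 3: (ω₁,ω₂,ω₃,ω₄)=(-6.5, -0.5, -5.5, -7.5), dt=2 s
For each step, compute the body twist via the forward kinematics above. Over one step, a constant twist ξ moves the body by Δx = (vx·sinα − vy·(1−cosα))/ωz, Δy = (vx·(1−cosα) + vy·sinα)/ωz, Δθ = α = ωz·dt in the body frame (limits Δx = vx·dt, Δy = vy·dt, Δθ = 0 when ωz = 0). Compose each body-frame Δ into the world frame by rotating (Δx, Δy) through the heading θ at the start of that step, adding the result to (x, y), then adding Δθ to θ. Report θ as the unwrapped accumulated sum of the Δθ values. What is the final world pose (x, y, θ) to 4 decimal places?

(-0.3775, 0.0631, 0.8403)

step 1: ξ=(vx,vy,ωz)=(0.0050, 0.1450, 0.0972), dt=1.5 → body Δ=(-0.0084, 0.2173, 0.1458) → world pose (-0.0084, 0.2173, 0.1458)
step 2: ξ=(vx,vy,ωz)=(0.0300, -0.0200, 0.4722), dt=1.0 → body Δ=(0.0335, -0.0123, 0.4722) → world pose (0.0266, 0.2100, 0.6181)
step 3: ξ=(vx,vy,ωz)=(-0.2000, 0.0800, 0.1111), dt=2.0 → body Δ=(-0.4144, 0.1144, 0.2222) → world pose (-0.3775, 0.0631, 0.8403)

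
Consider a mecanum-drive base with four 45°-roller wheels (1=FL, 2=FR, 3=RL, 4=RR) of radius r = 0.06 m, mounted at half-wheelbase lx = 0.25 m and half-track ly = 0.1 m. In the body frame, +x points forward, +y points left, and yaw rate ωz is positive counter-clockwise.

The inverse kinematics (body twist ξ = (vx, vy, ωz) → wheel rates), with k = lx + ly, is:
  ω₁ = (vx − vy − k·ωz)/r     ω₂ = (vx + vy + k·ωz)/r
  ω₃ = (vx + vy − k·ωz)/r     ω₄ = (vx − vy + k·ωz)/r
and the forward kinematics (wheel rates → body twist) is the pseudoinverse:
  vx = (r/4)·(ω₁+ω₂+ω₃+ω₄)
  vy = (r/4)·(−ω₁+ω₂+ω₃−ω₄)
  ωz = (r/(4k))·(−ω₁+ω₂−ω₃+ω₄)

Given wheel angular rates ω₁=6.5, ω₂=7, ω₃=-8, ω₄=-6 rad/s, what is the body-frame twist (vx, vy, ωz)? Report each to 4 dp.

k = lx + ly = 0.25 + 0.1 = 0.3500
ω₁+ω₂+ω₃+ω₄ = -0.5000  →  vx = (0.06/4)·-0.5000 = -0.0075
−ω₁+ω₂+ω₃−ω₄ = -1.5000  →  vy = (0.06/4)·-1.5000 = -0.0225
−ω₁+ω₂−ω₃+ω₄ = 2.5000  →  ωz = (0.06/1.4000)·2.5000 = 0.1071

(-0.0075, -0.0225, 0.1071)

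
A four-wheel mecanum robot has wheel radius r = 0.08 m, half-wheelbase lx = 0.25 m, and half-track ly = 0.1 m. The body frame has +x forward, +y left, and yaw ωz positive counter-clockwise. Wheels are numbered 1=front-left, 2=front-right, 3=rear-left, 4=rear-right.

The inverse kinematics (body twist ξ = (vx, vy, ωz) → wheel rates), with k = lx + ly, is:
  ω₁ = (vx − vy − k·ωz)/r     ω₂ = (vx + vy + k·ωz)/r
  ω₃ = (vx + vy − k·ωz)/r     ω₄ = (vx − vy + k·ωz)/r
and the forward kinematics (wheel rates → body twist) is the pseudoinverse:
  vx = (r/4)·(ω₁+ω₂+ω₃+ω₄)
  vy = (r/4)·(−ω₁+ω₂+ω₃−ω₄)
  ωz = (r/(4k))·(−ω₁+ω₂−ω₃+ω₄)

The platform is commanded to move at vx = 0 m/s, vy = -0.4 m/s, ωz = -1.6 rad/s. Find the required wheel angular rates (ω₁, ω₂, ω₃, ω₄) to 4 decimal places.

k = lx + ly = 0.25 + 0.1 = 0.3500;  k·ωz = 0.3500·-1.6 = -0.5600
ω₁ (FL) = (vx − vy − k·ωz)/r = 0.9600/0.08 = 12.0000
ω₂ (FR) = (vx + vy + k·ωz)/r = -0.9600/0.08 = -12.0000
ω₃ (RL) = (vx + vy − k·ωz)/r = 0.1600/0.08 = 2.0000
ω₄ (RR) = (vx − vy + k·ωz)/r = -0.1600/0.08 = -2.0000

(12.0000, -12.0000, 2.0000, -2.0000)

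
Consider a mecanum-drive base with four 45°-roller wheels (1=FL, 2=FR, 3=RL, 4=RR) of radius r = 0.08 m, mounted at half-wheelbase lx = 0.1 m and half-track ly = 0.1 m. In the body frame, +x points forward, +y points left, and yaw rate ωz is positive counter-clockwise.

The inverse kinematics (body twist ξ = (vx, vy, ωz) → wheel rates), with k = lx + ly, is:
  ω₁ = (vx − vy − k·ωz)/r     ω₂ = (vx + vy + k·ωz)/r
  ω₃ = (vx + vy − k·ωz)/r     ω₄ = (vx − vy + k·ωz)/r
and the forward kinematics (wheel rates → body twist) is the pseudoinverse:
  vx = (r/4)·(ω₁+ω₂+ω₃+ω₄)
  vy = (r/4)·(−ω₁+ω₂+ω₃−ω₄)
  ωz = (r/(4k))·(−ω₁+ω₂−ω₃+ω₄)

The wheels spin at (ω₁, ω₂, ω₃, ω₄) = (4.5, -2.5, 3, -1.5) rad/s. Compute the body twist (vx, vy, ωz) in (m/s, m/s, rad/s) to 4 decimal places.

(0.0700, -0.0500, -1.1500)

k = lx + ly = 0.1 + 0.1 = 0.2000
ω₁+ω₂+ω₃+ω₄ = 3.5000  →  vx = (0.08/4)·3.5000 = 0.0700
−ω₁+ω₂+ω₃−ω₄ = -2.5000  →  vy = (0.08/4)·-2.5000 = -0.0500
−ω₁+ω₂−ω₃+ω₄ = -11.5000  →  ωz = (0.08/0.8000)·-11.5000 = -1.1500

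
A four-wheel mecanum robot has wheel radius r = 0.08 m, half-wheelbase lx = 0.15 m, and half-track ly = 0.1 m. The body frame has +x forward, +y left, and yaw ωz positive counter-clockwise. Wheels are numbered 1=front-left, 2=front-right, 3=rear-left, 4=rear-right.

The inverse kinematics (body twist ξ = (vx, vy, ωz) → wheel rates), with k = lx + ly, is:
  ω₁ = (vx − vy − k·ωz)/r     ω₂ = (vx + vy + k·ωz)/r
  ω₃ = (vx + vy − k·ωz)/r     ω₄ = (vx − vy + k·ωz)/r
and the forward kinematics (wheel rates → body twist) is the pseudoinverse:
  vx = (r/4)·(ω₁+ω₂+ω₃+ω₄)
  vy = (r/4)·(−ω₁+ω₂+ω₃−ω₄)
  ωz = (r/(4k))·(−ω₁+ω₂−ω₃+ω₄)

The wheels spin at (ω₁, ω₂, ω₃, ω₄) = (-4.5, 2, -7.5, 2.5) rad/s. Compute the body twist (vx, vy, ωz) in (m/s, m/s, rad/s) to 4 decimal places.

(-0.1500, -0.0700, 1.3200)

k = lx + ly = 0.15 + 0.1 = 0.2500
ω₁+ω₂+ω₃+ω₄ = -7.5000  →  vx = (0.08/4)·-7.5000 = -0.1500
−ω₁+ω₂+ω₃−ω₄ = -3.5000  →  vy = (0.08/4)·-3.5000 = -0.0700
−ω₁+ω₂−ω₃+ω₄ = 16.5000  →  ωz = (0.08/1.0000)·16.5000 = 1.3200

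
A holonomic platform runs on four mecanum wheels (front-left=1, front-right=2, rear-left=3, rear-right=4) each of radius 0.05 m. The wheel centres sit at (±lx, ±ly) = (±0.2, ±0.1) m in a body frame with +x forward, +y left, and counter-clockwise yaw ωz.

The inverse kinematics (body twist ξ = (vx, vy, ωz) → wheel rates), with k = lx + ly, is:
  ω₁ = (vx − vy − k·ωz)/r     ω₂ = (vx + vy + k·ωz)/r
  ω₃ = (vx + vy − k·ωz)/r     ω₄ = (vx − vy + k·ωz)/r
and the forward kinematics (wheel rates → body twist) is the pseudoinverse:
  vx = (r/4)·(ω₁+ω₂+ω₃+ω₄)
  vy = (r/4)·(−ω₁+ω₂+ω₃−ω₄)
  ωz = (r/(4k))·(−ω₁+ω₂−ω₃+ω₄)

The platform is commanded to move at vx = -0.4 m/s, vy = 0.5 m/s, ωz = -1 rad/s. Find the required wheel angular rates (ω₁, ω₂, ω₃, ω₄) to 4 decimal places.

(-12.0000, -4.0000, 8.0000, -24.0000)

k = lx + ly = 0.2 + 0.1 = 0.3000;  k·ωz = 0.3000·-1 = -0.3000
ω₁ (FL) = (vx − vy − k·ωz)/r = -0.6000/0.05 = -12.0000
ω₂ (FR) = (vx + vy + k·ωz)/r = -0.2000/0.05 = -4.0000
ω₃ (RL) = (vx + vy − k·ωz)/r = 0.4000/0.05 = 8.0000
ω₄ (RR) = (vx − vy + k·ωz)/r = -1.2000/0.05 = -24.0000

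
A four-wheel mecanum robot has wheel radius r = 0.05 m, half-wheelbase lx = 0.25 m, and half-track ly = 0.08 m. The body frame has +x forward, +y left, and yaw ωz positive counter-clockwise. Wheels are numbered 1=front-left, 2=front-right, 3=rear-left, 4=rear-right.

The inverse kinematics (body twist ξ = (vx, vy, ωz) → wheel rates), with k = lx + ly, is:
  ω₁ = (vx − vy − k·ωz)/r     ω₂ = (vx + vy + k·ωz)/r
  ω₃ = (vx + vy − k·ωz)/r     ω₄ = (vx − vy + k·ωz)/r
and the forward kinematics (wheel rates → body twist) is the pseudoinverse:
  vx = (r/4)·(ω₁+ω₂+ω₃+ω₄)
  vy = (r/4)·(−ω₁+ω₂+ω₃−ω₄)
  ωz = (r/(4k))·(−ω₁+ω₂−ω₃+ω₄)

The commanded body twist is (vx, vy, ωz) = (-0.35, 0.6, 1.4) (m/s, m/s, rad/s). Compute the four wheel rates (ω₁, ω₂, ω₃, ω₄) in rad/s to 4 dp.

k = lx + ly = 0.25 + 0.08 = 0.3300;  k·ωz = 0.3300·1.4 = 0.4620
ω₁ (FL) = (vx − vy − k·ωz)/r = -1.4120/0.05 = -28.2400
ω₂ (FR) = (vx + vy + k·ωz)/r = 0.7120/0.05 = 14.2400
ω₃ (RL) = (vx + vy − k·ωz)/r = -0.2120/0.05 = -4.2400
ω₄ (RR) = (vx − vy + k·ωz)/r = -0.4880/0.05 = -9.7600

(-28.2400, 14.2400, -4.2400, -9.7600)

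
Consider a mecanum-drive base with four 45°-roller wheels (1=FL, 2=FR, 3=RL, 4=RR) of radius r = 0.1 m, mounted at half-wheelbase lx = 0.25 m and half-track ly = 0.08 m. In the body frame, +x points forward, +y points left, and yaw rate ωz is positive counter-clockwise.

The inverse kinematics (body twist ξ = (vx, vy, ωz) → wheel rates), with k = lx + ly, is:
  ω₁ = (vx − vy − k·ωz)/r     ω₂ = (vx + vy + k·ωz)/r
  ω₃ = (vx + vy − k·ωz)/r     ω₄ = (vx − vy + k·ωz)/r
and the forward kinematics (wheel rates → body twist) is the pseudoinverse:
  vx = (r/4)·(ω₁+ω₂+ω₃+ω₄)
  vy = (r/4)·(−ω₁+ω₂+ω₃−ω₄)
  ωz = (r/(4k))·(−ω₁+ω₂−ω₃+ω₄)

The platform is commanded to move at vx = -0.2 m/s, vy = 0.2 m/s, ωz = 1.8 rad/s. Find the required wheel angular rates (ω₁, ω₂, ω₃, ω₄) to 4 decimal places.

k = lx + ly = 0.25 + 0.08 = 0.3300;  k·ωz = 0.3300·1.8 = 0.5940
ω₁ (FL) = (vx − vy − k·ωz)/r = -0.9940/0.1 = -9.9400
ω₂ (FR) = (vx + vy + k·ωz)/r = 0.5940/0.1 = 5.9400
ω₃ (RL) = (vx + vy − k·ωz)/r = -0.5940/0.1 = -5.9400
ω₄ (RR) = (vx − vy + k·ωz)/r = 0.1940/0.1 = 1.9400

(-9.9400, 5.9400, -5.9400, 1.9400)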